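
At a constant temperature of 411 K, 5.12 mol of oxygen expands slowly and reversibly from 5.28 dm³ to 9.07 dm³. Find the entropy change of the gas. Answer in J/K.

ΔS_gas = 23 J/K

For an isothermal ideal gas ΔS_gas = nR ln(V₂/V₁) = 5.12 × 8.314 × ln(9.07/5.28) = 23 J/K.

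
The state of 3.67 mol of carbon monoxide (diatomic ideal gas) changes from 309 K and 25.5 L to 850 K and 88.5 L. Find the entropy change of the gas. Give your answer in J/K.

ΔS = 115 J/K

Entropy is a state function: ΔS = nC_V ln(T₂/T₁) + nR ln(V₂/V₁), with C_V = 5R/2 = 20.79 J mol⁻¹ K⁻¹ for a diatomic ideal gas.
ΔS = 3.67 × [20.79 × ln(850/309) + 8.314 × ln(88.5/25.5)] = 115 J/K.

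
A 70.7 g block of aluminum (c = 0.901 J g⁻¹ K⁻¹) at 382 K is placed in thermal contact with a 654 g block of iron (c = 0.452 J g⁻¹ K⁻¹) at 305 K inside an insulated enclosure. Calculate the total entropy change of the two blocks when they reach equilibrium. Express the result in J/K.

ΔS_total = 1.39 J/K

Energy balance: T_f = (m₁c₁T₁ + m₂c₂T₂)/(m₁c₁ + m₂c₂) = 318.65 K.
ΔS₁ = m₁c₁ ln(T_f/T₁) = 63.7007 × ln(318.65/382) = -11.55 J/K.
ΔS₂ = m₂c₂ ln(T_f/T₂) = 295.608 × ln(318.65/305) = 12.94 J/K.
ΔS_total = -11.55 + 12.94 = 1.39 J/K.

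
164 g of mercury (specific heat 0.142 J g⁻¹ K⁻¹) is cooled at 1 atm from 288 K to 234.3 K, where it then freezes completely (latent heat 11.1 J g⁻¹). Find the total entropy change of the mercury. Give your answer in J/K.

Cooling step: ΔS₁ = m c ln(T_tr/T_i) = 164 × 0.142 × ln(234.3/288) = -4.806 J/K.
Phase change: ΔS₂ = −mL/T_tr = −164 × 11.1 / 234.3 = -7.77 J/K.
ΔS_total = (-4.806) + (-7.77) = -12.6 J/K.

ΔS = -12.6 J/K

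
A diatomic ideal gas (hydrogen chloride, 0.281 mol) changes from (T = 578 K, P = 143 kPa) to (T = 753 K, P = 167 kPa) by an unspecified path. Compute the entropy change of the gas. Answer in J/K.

ΔS = 1.8 J/K

ΔS = nC_p ln(T₂/T₁) − nR ln(P₂/P₁), with C_p = 7R/2 = 29.1 J mol⁻¹ K⁻¹ for a diatomic ideal gas.
ΔS = 0.281 × [29.1 × ln(753/578) − 8.314 × ln(167/143)] = 1.8 J/K.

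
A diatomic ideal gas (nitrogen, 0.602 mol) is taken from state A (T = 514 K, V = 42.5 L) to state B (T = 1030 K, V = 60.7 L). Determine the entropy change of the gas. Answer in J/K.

Entropy is a state function: ΔS = nC_V ln(T₂/T₁) + nR ln(V₂/V₁), with C_V = 5R/2 = 20.79 J mol⁻¹ K⁻¹ for a diatomic ideal gas.
ΔS = 0.602 × [20.79 × ln(1030/514) + 8.314 × ln(60.7/42.5)] = 10.5 J/K.

ΔS = 10.5 J/K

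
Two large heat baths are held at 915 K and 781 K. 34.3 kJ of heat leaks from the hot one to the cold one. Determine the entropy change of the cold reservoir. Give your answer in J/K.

The cold reservoir gains heat Q, so ΔS_cold = +Q/T_C = 34300/781 = 43.9 J/K.

ΔS_cold = 43.9 J/K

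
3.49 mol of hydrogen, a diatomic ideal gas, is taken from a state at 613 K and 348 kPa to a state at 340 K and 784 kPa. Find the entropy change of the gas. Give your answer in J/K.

ΔS = -83.4 J/K

ΔS = nC_p ln(T₂/T₁) − nR ln(P₂/P₁), with C_p = 7R/2 = 29.1 J mol⁻¹ K⁻¹ for a diatomic ideal gas.
ΔS = 3.49 × [29.1 × ln(340/613) − 8.314 × ln(784/348)] = -83.4 J/K.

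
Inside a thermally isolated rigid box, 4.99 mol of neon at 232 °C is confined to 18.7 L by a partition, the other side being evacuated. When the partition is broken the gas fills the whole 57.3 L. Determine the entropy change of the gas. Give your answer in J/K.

No heat is exchanged and no work is done, so the ideal-gas temperature stays constant.
Entropy is a state function; using a reversible isothermal path, ΔS_gas = nR ln(V₂/V₁) = 4.99 × 8.314 × ln(57.3/18.7) = 46.5 J/K.

ΔS_gas = 46.5 J/K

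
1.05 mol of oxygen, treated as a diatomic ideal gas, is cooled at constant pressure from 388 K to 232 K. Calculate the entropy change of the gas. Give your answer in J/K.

ΔS = -15.7 J/K

At constant pressure, ΔS = nC_p ln(T₂/T₁) with C_p = 7R/2 = 29.1 J mol⁻¹ K⁻¹.
ΔS = 1.05 × 29.1 × ln(232/388) = -15.7 J/K.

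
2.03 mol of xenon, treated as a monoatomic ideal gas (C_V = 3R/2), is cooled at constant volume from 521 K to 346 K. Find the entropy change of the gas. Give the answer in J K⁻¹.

ΔS = -10.4 J/K

At constant volume, ΔS = nC_V ln(T₂/T₁) with C_V = 3R/2 = 12.47 J mol⁻¹ K⁻¹.
ΔS = 2.03 × 12.47 × ln(346/521) = -10.4 J/K.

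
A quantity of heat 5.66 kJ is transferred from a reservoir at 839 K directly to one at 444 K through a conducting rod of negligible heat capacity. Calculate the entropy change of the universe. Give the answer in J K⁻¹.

ΔS_hot = −Q/T_H = −5660/839 = -6.746 J/K and ΔS_cold = +Q/T_C = 5660/444 = 12.75 J/K.
ΔS_total = -6.746 + 12.75 = 6 J/K, positive as the second law requires.

ΔS_total = 6 J/K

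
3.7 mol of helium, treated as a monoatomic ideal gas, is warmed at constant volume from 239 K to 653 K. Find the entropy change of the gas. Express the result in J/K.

At constant volume, ΔS = nC_V ln(T₂/T₁) with C_V = 3R/2 = 12.47 J mol⁻¹ K⁻¹.
ΔS = 3.7 × 12.47 × ln(653/239) = 46.4 J/K.

ΔS = 46.4 J/K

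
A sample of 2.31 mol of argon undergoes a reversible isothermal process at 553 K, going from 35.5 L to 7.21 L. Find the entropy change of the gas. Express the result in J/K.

ΔS_gas = -30.6 J/K

For an isothermal ideal gas ΔS_gas = nR ln(V₂/V₁) = 2.31 × 8.314 × ln(7.21/35.5) = -30.6 J/K.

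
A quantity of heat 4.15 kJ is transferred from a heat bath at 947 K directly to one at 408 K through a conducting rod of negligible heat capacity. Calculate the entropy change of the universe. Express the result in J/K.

ΔS_hot = −Q/T_H = −4150/947 = -4.382 J/K and ΔS_cold = +Q/T_C = 4150/408 = 10.17 J/K.
ΔS_total = -4.382 + 10.17 = 5.79 J/K, positive as the second law requires.

ΔS_total = 5.79 J/K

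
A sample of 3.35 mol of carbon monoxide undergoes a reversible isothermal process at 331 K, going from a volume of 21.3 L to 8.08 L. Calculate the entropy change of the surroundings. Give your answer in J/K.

ΔS_surr = 27 J/K

For an isothermal ideal gas ΔS_gas = nR ln(V₂/V₁) = 3.35 × 8.314 × ln(8.08/21.3) = -27 J/K.
The process is reversible, so ΔS_surr = −ΔS_gas = 27 J/K and ΔS_universe = 0.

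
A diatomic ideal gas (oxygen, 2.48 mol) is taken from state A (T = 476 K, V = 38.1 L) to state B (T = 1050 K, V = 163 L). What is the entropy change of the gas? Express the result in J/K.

Entropy is a state function: ΔS = nC_V ln(T₂/T₁) + nR ln(V₂/V₁), with C_V = 5R/2 = 20.79 J mol⁻¹ K⁻¹ for a diatomic ideal gas.
ΔS = 2.48 × [20.79 × ln(1050/476) + 8.314 × ln(163/38.1)] = 70.8 J/K.

ΔS = 70.8 J/K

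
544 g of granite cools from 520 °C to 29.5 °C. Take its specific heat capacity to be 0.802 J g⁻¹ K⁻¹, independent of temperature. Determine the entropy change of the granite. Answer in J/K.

ΔS = -420 J/K

In kelvin: T₁ = 793.15 K, T₂ = 302.65 K. ΔS = ∫dQ_rev/T = m c ln(T₂/T₁) = 544 × 0.802 × ln(302.65/793.15) = -420 J/K.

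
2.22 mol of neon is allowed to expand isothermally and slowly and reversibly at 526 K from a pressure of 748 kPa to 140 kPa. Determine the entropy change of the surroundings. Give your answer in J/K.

For an isothermal ideal gas ΔS_gas = nR ln(P₁/P₂) = 2.22 × 8.314 × ln(748/140) = 30.9 J/K.
The process is reversible, so ΔS_surr = −ΔS_gas = -30.9 J/K and ΔS_universe = 0.

ΔS_surr = -30.9 J/K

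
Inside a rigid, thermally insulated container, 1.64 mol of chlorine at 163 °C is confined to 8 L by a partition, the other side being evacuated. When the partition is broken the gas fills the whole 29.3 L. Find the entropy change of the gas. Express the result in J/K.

No heat is exchanged and no work is done, so the ideal-gas temperature stays constant.
Entropy is a state function; using a reversible isothermal path, ΔS_gas = nR ln(V₂/V₁) = 1.64 × 8.314 × ln(29.3/8) = 17.7 J/K.

ΔS_gas = 17.7 J/K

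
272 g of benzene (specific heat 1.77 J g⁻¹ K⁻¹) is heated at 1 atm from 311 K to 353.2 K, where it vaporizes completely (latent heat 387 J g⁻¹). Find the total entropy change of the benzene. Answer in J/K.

Warming step: ΔS₁ = m c ln(T_tr/T_i) = 272 × 1.77 × ln(353.2/311) = 61.26 J/K.
Phase change: ΔS₂ = +mL/T_tr = 272 × 387 / 353.2 = 298 J/K.
ΔS_total = (61.26) + (298) = 359 J/K.

ΔS = 359 J/K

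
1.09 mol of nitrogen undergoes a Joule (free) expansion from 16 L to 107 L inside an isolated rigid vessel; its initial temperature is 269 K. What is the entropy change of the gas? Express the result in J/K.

No heat is exchanged and no work is done, so the ideal-gas temperature stays constant.
Entropy is a state function; using a reversible isothermal path, ΔS_gas = nR ln(V₂/V₁) = 1.09 × 8.314 × ln(107/16) = 17.2 J/K.

ΔS_gas = 17.2 J/K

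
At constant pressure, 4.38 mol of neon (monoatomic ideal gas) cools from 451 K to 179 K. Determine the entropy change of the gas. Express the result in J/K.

At constant pressure, ΔS = nC_p ln(T₂/T₁) with C_p = 5R/2 = 20.79 J mol⁻¹ K⁻¹.
ΔS = 4.38 × 20.79 × ln(179/451) = -84.1 J/K.

ΔS = -84.1 J/K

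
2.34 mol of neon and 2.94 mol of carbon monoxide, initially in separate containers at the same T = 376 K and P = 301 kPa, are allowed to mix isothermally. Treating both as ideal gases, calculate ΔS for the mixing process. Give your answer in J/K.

Mole fractions: x_A = 2.34/5.28 = 0.443, x_B = 0.557.
ΔS_mix = −R(n_A ln x_A + n_B ln x_B) = −8.314 × (2.34 ln 0.443 + 2.94 ln 0.557) = 30.1 J/K.

ΔS_mix = 30.1 J/K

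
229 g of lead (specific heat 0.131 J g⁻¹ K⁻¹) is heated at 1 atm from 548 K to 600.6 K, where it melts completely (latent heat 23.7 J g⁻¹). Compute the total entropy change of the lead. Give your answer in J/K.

Warming step: ΔS₁ = m c ln(T_tr/T_i) = 229 × 0.131 × ln(600.6/548) = 2.75 J/K.
Phase change: ΔS₂ = +mL/T_tr = 229 × 23.7 / 600.6 = 9.036 J/K.
ΔS_total = (2.75) + (9.036) = 11.8 J/K.

ΔS = 11.8 J/K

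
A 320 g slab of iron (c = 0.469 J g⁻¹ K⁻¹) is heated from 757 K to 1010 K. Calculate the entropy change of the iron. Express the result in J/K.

ΔS = ∫dQ_rev/T = m c ln(T₂/T₁) = 320 × 0.469 × ln(1010/757) = 43.3 J/K.

ΔS = 43.3 J/K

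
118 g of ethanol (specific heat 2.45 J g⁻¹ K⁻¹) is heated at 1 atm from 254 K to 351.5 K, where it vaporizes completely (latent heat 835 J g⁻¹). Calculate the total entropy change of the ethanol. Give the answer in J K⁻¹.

ΔS = 374 J/K

Warming step: ΔS₁ = m c ln(T_tr/T_i) = 118 × 2.45 × ln(351.5/254) = 93.92 J/K.
Phase change: ΔS₂ = +mL/T_tr = 118 × 835 / 351.5 = 280.3 J/K.
ΔS_total = (93.92) + (280.3) = 374 J/K.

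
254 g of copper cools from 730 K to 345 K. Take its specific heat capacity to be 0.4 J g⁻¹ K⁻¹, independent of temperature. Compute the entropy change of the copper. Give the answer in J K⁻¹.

ΔS = -76.1 J/K

ΔS = ∫dQ_rev/T = m c ln(T₂/T₁) = 254 × 0.4 × ln(345/730) = -76.1 J/K.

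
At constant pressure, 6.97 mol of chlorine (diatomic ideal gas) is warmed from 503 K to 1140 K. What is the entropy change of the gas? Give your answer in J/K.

At constant pressure, ΔS = nC_p ln(T₂/T₁) with C_p = 7R/2 = 29.1 J mol⁻¹ K⁻¹.
ΔS = 6.97 × 29.1 × ln(1140/503) = 166 J/K.

ΔS = 166 J/K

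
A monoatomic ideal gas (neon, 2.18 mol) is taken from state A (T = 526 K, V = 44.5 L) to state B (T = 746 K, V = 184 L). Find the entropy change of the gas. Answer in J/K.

ΔS = 35.2 J/K

Entropy is a state function: ΔS = nC_V ln(T₂/T₁) + nR ln(V₂/V₁), with C_V = 3R/2 = 12.47 J mol⁻¹ K⁻¹ for a monoatomic ideal gas.
ΔS = 2.18 × [12.47 × ln(746/526) + 8.314 × ln(184/44.5)] = 35.2 J/K.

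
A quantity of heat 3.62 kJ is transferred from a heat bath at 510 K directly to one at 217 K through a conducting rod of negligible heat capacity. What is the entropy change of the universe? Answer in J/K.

ΔS_total = 9.58 J/K

ΔS_hot = −Q/T_H = −3620/510 = -7.098 J/K and ΔS_cold = +Q/T_C = 3620/217 = 16.68 J/K.
ΔS_total = -7.098 + 16.68 = 9.58 J/K, positive as the second law requires.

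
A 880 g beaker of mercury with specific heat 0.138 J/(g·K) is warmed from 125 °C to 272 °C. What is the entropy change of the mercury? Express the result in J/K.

ΔS = 38.2 J/K

In kelvin: T₁ = 398.15 K, T₂ = 545.15 K. ΔS = ∫dQ_rev/T = m c ln(T₂/T₁) = 880 × 0.138 × ln(545.15/398.15) = 38.2 J/K.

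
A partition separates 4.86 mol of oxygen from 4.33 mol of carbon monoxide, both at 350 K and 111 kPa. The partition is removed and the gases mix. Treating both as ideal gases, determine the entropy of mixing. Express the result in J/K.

Mole fractions: x_A = 4.86/9.19 = 0.529, x_B = 0.471.
ΔS_mix = −R(n_A ln x_A + n_B ln x_B) = −8.314 × (4.86 ln 0.529 + 4.33 ln 0.471) = 52.8 J/K.

ΔS_mix = 52.8 J/K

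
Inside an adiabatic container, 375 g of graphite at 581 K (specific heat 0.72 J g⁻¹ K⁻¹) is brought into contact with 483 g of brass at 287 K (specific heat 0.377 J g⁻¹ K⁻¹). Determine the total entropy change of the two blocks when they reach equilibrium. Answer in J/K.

ΔS_total = 25.4 J/K

Energy balance: T_f = (m₁c₁T₁ + m₂c₂T₂)/(m₁c₁ + m₂c₂) = 462.58 K.
ΔS₁ = m₁c₁ ln(T_f/T₁) = 270 × ln(462.58/581) = -61.54 J/K.
ΔS₂ = m₂c₂ ln(T_f/T₂) = 182.091 × ln(462.58/287) = 86.92 J/K.
ΔS_total = -61.54 + 86.92 = 25.4 J/K.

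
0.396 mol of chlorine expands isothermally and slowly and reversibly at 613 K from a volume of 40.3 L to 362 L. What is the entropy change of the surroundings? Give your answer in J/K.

For an isothermal ideal gas ΔS_gas = nR ln(V₂/V₁) = 0.396 × 8.314 × ln(362/40.3) = 7.23 J/K.
The process is reversible, so ΔS_surr = −ΔS_gas = -7.23 J/K and ΔS_universe = 0.

ΔS_surr = -7.23 J/K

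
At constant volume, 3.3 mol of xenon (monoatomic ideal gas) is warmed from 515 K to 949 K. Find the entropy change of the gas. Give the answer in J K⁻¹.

ΔS = 25.2 J/K

At constant volume, ΔS = nC_V ln(T₂/T₁) with C_V = 3R/2 = 12.47 J mol⁻¹ K⁻¹.
ΔS = 3.3 × 12.47 × ln(949/515) = 25.2 J/K.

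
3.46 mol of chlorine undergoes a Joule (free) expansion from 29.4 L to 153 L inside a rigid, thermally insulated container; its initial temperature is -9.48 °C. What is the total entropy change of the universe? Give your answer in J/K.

For an ideal gas in free expansion Q = 0 and W = 0, so T is unchanged.
Entropy is a state function; using a reversible isothermal path, ΔS_gas = nR ln(V₂/V₁) = 3.46 × 8.314 × ln(153/29.4) = 47.4 J/K.
The insulated surroundings exchange no heat, so ΔS_surr = 0 and ΔS_universe = ΔS_gas.

ΔS_universe = 47.4 J/K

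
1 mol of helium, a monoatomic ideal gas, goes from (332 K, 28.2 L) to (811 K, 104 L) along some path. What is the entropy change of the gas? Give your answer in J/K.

Entropy is a state function: ΔS = nC_V ln(T₂/T₁) + nR ln(V₂/V₁), with C_V = 3R/2 = 12.47 J mol⁻¹ K⁻¹ for a monoatomic ideal gas.
ΔS = 1 × [12.47 × ln(811/332) + 8.314 × ln(104/28.2)] = 22 J/K.

ΔS = 22 J/K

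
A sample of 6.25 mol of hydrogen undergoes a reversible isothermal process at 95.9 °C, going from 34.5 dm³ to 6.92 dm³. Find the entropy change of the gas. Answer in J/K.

ΔS_gas = -83.5 J/K

For an isothermal ideal gas ΔS_gas = nR ln(V₂/V₁) = 6.25 × 8.314 × ln(6.92/34.5) = -83.5 J/K.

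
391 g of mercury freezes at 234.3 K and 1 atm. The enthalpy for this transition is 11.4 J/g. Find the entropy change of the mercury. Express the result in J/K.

ΔS = -19 J/K

Heat released by the substance: Q = −mL = −391 × 11.4 = −4457.4 J.
At constant T, ΔS = Q_rev/T = −4457.4 / 234.3 = -19 J/K.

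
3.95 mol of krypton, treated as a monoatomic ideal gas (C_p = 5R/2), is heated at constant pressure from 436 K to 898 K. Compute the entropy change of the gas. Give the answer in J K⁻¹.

At constant pressure, ΔS = nC_p ln(T₂/T₁) with C_p = 5R/2 = 20.79 J mol⁻¹ K⁻¹.
ΔS = 3.95 × 20.79 × ln(898/436) = 59.3 J/K.

ΔS = 59.3 J/K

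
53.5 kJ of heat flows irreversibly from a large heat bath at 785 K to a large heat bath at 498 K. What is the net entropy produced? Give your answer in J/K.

ΔS_total = 39.3 J/K

ΔS_hot = −Q/T_H = −53500/785 = -68.153 J/K and ΔS_cold = +Q/T_C = 53500/498 = 107.43 J/K.
ΔS_total = -68.153 + 107.43 = 39.3 J/K, positive as the second law requires.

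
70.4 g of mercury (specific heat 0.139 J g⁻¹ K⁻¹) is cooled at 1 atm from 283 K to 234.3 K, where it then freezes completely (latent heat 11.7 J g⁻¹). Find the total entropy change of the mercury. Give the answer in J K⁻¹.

Cooling step: ΔS₁ = m c ln(T_tr/T_i) = 70.4 × 0.139 × ln(234.3/283) = -1.848 J/K.
Phase change: ΔS₂ = −mL/T_tr = −70.4 × 11.7 / 234.3 = -3.515 J/K.
ΔS_total = (-1.848) + (-3.515) = -5.36 J/K.

ΔS = -5.36 J/K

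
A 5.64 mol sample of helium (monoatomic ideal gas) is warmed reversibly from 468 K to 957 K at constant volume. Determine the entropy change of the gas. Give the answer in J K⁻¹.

At constant volume, ΔS = nC_V ln(T₂/T₁) with C_V = 3R/2 = 12.47 J mol⁻¹ K⁻¹.
ΔS = 5.64 × 12.47 × ln(957/468) = 50.3 J/K.

ΔS = 50.3 J/K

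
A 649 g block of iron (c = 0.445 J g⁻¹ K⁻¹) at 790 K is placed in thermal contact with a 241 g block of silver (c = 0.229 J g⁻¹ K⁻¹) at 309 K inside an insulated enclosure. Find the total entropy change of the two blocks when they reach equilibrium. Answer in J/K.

ΔS_total = 16.4 J/K

Energy balance: T_f = (m₁c₁T₁ + m₂c₂T₂)/(m₁c₁ + m₂c₂) = 712.83 K.
ΔS₁ = m₁c₁ ln(T_f/T₁) = 288.805 × ln(712.83/790) = -29.69 J/K.
ΔS₂ = m₂c₂ ln(T_f/T₂) = 55.189 × ln(712.83/309) = 46.13 J/K.
ΔS_total = -29.69 + 46.13 = 16.4 J/K.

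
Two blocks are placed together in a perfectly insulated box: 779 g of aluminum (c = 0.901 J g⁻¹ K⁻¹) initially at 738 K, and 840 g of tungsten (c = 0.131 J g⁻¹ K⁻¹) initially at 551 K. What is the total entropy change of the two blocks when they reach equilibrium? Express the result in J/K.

Energy balance: T_f = (m₁c₁T₁ + m₂c₂T₂)/(m₁c₁ + m₂c₂) = 712.66 K.
ΔS₁ = m₁c₁ ln(T_f/T₁) = 701.879 × ln(712.66/738) = -24.53 J/K.
ΔS₂ = m₂c₂ ln(T_f/T₂) = 110.04 × ln(712.66/551) = 28.31 J/K.
ΔS_total = -24.53 + 28.31 = 3.78 J/K.

ΔS_total = 3.78 J/K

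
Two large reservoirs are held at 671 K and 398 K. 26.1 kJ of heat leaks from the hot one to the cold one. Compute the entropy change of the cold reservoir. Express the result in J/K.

ΔS_cold = 65.6 J/K

The cold reservoir gains heat Q, so ΔS_cold = +Q/T_C = 26100/398 = 65.6 J/K.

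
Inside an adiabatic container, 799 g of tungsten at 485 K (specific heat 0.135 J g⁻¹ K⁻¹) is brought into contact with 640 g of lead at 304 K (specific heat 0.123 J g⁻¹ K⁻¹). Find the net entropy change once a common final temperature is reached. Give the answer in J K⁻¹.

ΔS_total = 4.81 J/K

Energy balance: T_f = (m₁c₁T₁ + m₂c₂T₂)/(m₁c₁ + m₂c₂) = 408.64 K.
ΔS₁ = m₁c₁ ln(T_f/T₁) = 107.865 × ln(408.64/485) = -18.48 J/K.
ΔS₂ = m₂c₂ ln(T_f/T₂) = 78.72 × ln(408.64/304) = 23.29 J/K.
ΔS_total = -18.48 + 23.29 = 4.81 J/K.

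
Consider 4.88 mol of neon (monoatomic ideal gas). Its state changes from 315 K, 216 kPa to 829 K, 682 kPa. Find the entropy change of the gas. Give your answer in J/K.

ΔS = nC_p ln(T₂/T₁) − nR ln(P₂/P₁), with C_p = 5R/2 = 20.79 J mol⁻¹ K⁻¹ for a monoatomic ideal gas.
ΔS = 4.88 × [20.79 × ln(829/315) − 8.314 × ln(682/216)] = 51.5 J/K.

ΔS = 51.5 J/K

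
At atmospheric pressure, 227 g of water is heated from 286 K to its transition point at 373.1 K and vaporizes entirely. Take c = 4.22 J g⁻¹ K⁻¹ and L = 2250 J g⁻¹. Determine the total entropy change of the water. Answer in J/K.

ΔS = 1620 J/K

Warming step: ΔS₁ = m c ln(T_tr/T_i) = 227 × 4.22 × ln(373.1/286) = 254.7 J/K.
Phase change: ΔS₂ = +mL/T_tr = 227 × 2250 / 373.1 = 1369 J/K.
ΔS_total = (254.7) + (1369) = 1620 J/K.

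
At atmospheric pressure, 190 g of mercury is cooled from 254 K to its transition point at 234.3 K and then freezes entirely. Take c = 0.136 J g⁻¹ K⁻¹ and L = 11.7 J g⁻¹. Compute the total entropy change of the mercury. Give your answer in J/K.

ΔS = -11.6 J/K

Cooling step: ΔS₁ = m c ln(T_tr/T_i) = 190 × 0.136 × ln(234.3/254) = -2.086 J/K.
Phase change: ΔS₂ = −mL/T_tr = −190 × 11.7 / 234.3 = -9.488 J/K.
ΔS_total = (-2.086) + (-9.488) = -11.6 J/K.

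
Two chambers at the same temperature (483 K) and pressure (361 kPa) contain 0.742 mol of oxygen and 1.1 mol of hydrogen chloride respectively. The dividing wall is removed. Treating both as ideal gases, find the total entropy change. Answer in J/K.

Mole fractions: x_A = 0.742/1.84 = 0.403, x_B = 0.597.
ΔS_mix = −R(n_A ln x_A + n_B ln x_B) = −8.314 × (0.742 ln 0.403 + 1.1 ln 0.597) = 10.3 J/K.

ΔS_mix = 10.3 J/K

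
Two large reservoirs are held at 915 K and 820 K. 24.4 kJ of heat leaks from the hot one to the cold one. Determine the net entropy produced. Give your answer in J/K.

ΔS_hot = −Q/T_H = −24400/915 = -26.67 J/K and ΔS_cold = +Q/T_C = 24400/820 = 29.76 J/K.
ΔS_total = -26.67 + 29.76 = 3.09 J/K, positive as the second law requires.

ΔS_total = 3.09 J/K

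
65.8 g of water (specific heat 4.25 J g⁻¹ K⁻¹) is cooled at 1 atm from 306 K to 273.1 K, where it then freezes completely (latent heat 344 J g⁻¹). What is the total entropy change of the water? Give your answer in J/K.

Cooling step: ΔS₁ = m c ln(T_tr/T_i) = 65.8 × 4.25 × ln(273.1/306) = -31.81 J/K.
Phase change: ΔS₂ = −mL/T_tr = −65.8 × 344 / 273.1 = -82.88 J/K.
ΔS_total = (-31.81) + (-82.88) = -115 J/K.

ΔS = -115 J/K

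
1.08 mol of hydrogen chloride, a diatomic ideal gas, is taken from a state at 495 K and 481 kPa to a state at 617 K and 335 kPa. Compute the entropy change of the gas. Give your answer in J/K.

ΔS = 10.2 J/K

ΔS = nC_p ln(T₂/T₁) − nR ln(P₂/P₁), with C_p = 7R/2 = 29.1 J mol⁻¹ K⁻¹ for a diatomic ideal gas.
ΔS = 1.08 × [29.1 × ln(617/495) − 8.314 × ln(335/481)] = 10.2 J/K.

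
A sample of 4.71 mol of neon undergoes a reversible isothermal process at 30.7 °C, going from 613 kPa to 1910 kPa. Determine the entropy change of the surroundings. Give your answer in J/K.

For an isothermal ideal gas ΔS_gas = nR ln(P₁/P₂) = 4.71 × 8.314 × ln(613/1910) = -44.5 J/K.
The process is reversible, so ΔS_surr = −ΔS_gas = 44.5 J/K and ΔS_universe = 0.

ΔS_surr = 44.5 J/K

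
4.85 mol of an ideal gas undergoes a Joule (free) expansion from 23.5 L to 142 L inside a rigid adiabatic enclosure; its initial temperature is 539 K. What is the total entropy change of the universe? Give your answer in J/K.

No heat is exchanged and no work is done, so the ideal-gas temperature stays constant.
Entropy is a state function; using a reversible isothermal path, ΔS_gas = nR ln(V₂/V₁) = 4.85 × 8.314 × ln(142/23.5) = 72.5 J/K.
The insulated surroundings exchange no heat, so ΔS_surr = 0 and ΔS_universe = ΔS_gas.

ΔS_universe = 72.5 J/K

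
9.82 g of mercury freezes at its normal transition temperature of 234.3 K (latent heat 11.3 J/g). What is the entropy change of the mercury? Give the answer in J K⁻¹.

Heat released by the substance: Q = −mL = −9.82 × 11.3 = −110.966 J.
At constant T, ΔS = Q_rev/T = −110.966 / 234.3 = -0.474 J/K.

ΔS = -0.474 J/K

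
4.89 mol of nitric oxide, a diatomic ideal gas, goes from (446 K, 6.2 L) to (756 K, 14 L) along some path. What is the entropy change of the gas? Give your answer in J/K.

ΔS = 86.8 J/K

Entropy is a state function: ΔS = nC_V ln(T₂/T₁) + nR ln(V₂/V₁), with C_V = 5R/2 = 20.79 J mol⁻¹ K⁻¹ for a diatomic ideal gas.
ΔS = 4.89 × [20.79 × ln(756/446) + 8.314 × ln(14/6.2)] = 86.8 J/K.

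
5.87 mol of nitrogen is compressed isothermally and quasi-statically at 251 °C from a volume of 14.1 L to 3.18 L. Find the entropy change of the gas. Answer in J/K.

For an isothermal ideal gas ΔS_gas = nR ln(V₂/V₁) = 5.87 × 8.314 × ln(3.18/14.1) = -72.7 J/K.

ΔS_gas = -72.7 J/K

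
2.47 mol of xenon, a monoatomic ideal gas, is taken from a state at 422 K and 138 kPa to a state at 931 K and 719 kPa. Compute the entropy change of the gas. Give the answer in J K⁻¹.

ΔS = nC_p ln(T₂/T₁) − nR ln(P₂/P₁), with C_p = 5R/2 = 20.79 J mol⁻¹ K⁻¹ for a monoatomic ideal gas.
ΔS = 2.47 × [20.79 × ln(931/422) − 8.314 × ln(719/138)] = 6.73 J/K.

ΔS = 6.73 J/K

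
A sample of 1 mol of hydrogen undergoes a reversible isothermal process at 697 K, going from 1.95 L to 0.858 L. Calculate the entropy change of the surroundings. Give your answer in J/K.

ΔS_surr = 6.83 J/K

For an isothermal ideal gas ΔS_gas = nR ln(V₂/V₁) = 1 × 8.314 × ln(0.858/1.95) = -6.83 J/K.
The process is reversible, so ΔS_surr = −ΔS_gas = 6.83 J/K and ΔS_universe = 0.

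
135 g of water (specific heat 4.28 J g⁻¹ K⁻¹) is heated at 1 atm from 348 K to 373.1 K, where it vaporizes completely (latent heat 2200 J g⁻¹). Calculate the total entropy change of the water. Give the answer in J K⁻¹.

ΔS = 836 J/K

Warming step: ΔS₁ = m c ln(T_tr/T_i) = 135 × 4.28 × ln(373.1/348) = 40.24 J/K.
Phase change: ΔS₂ = +mL/T_tr = 135 × 2200 / 373.1 = 796 J/K.
ΔS_total = (40.24) + (796) = 836 J/K.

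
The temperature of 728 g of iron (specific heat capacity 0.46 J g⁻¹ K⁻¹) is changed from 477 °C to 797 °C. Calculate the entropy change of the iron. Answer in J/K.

In kelvin: T₁ = 750.15 K, T₂ = 1070.15 K. ΔS = ∫dQ_rev/T = m c ln(T₂/T₁) = 728 × 0.46 × ln(1070.15/750.15) = 119 J/K.

ΔS = 119 J/K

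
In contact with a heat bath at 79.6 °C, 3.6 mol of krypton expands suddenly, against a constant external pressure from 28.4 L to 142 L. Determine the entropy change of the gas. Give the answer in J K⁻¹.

ΔS_gas = 48.2 J/K

Entropy is a state function, so ΔS_gas depends only on the end states.
For an isothermal ideal gas ΔS_gas = nR ln(V₂/V₁) = 3.6 × 8.314 × ln(142/28.4) = 48.2 J/K.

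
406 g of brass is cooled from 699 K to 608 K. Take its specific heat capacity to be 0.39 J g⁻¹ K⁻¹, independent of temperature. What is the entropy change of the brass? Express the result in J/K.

ΔS = ∫dQ_rev/T = m c ln(T₂/T₁) = 406 × 0.39 × ln(608/699) = -22.1 J/K.

ΔS = -22.1 J/K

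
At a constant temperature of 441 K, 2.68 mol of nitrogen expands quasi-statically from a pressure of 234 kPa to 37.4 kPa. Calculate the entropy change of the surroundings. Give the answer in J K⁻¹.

For an isothermal ideal gas ΔS_gas = nR ln(P₁/P₂) = 2.68 × 8.314 × ln(234/37.4) = 40.9 J/K.
The process is reversible, so ΔS_surr = −ΔS_gas = -40.9 J/K and ΔS_universe = 0.

ΔS_surr = -40.9 J/K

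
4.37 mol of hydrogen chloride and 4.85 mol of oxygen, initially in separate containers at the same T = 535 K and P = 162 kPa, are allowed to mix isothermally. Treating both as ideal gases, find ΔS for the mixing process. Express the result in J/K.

ΔS_mix = 53 J/K

Mole fractions: x_A = 4.37/9.22 = 0.474, x_B = 0.526.
ΔS_mix = −R(n_A ln x_A + n_B ln x_B) = −8.314 × (4.37 ln 0.474 + 4.85 ln 0.526) = 53 J/K.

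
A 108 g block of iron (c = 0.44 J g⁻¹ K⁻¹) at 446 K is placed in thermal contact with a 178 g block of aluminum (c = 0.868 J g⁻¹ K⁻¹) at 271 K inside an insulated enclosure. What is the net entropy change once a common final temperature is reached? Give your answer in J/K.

Energy balance: T_f = (m₁c₁T₁ + m₂c₂T₂)/(m₁c₁ + m₂c₂) = 312.16 K.
ΔS₁ = m₁c₁ ln(T_f/T₁) = 47.52 × ln(312.16/446) = -16.955 J/K.
ΔS₂ = m₂c₂ ln(T_f/T₂) = 154.504 × ln(312.16/271) = 21.848 J/K.
ΔS_total = -16.955 + 21.848 = 4.89 J/K.

ΔS_total = 4.89 J/K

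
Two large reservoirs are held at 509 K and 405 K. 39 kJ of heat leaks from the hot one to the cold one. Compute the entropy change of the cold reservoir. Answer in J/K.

ΔS_cold = 96.3 J/K

The cold reservoir gains heat Q, so ΔS_cold = +Q/T_C = 39000/405 = 96.3 J/K.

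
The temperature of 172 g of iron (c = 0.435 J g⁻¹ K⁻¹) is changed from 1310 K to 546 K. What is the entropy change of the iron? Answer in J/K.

ΔS = -65.5 J/K

ΔS = ∫dQ_rev/T = m c ln(T₂/T₁) = 172 × 0.435 × ln(546/1310) = -65.5 J/K.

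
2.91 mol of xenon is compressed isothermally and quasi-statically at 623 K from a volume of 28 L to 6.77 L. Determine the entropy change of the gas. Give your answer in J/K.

For an isothermal ideal gas ΔS_gas = nR ln(V₂/V₁) = 2.91 × 8.314 × ln(6.77/28) = -34.3 J/K.

ΔS_gas = -34.3 J/K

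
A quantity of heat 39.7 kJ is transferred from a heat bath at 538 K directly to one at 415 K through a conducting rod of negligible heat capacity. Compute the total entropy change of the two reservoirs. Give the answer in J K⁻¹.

ΔS_hot = −Q/T_H = −39700/538 = -73.79 J/K and ΔS_cold = +Q/T_C = 39700/415 = 95.66 J/K.
ΔS_total = -73.79 + 95.66 = 21.9 J/K, positive as the second law requires.

ΔS_total = 21.9 J/K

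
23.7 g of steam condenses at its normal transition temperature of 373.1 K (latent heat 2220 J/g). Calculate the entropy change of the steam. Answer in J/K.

Heat released by the substance: Q = −mL = −23.7 × 2220 = −52614 J.
At constant T, ΔS = Q_rev/T = −52614 / 373.1 = -141 J/K.

ΔS = -141 J/K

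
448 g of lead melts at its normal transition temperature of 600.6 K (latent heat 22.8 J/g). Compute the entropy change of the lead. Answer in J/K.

ΔS = 17 J/K

Heat absorbed by the substance: Q = mL = 448 × 22.8 = 10214.4 J.
At constant T, ΔS = Q_rev/T = 10214.4 / 600.6 = 17 J/K.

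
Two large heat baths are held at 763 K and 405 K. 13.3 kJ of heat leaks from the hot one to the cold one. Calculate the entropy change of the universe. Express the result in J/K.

ΔS_total = 15.4 J/K

ΔS_hot = −Q/T_H = −13300/763 = -17.43 J/K and ΔS_cold = +Q/T_C = 13300/405 = 32.84 J/K.
ΔS_total = -17.43 + 32.84 = 15.4 J/K, positive as the second law requires.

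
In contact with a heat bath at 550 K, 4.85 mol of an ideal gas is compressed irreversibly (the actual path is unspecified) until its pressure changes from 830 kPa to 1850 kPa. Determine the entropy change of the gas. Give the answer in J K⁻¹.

Entropy is a state function, so ΔS_gas depends only on the end states.
For an isothermal ideal gas ΔS_gas = nR ln(P₁/P₂) = 4.85 × 8.314 × ln(830/1850) = -32.3 J/K.

ΔS_gas = -32.3 J/K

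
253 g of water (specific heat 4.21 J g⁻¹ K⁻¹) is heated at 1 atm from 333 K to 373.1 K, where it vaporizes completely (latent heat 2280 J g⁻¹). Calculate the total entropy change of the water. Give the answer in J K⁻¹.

Warming step: ΔS₁ = m c ln(T_tr/T_i) = 253 × 4.21 × ln(373.1/333) = 121.1 J/K.
Phase change: ΔS₂ = +mL/T_tr = 253 × 2280 / 373.1 = 1546 J/K.
ΔS_total = (121.1) + (1546) = 1670 J/K.

ΔS = 1670 J/K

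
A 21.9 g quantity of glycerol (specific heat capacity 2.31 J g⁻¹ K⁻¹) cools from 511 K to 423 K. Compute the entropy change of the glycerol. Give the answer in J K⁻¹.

ΔS = ∫dQ_rev/T = m c ln(T₂/T₁) = 21.9 × 2.31 × ln(423/511) = -9.56 J/K.

ΔS = -9.56 J/K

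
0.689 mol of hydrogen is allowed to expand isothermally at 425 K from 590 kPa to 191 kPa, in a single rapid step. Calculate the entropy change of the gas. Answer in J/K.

Entropy is a state function, so ΔS_gas depends only on the end states.
For an isothermal ideal gas ΔS_gas = nR ln(P₁/P₂) = 0.689 × 8.314 × ln(590/191) = 6.46 J/K.

ΔS_gas = 6.46 J/K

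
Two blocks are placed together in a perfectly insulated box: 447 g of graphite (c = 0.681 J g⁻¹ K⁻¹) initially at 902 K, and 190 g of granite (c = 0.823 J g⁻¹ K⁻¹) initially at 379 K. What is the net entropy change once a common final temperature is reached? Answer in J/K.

ΔS_total = 34.6 J/K

Energy balance: T_f = (m₁c₁T₁ + m₂c₂T₂)/(m₁c₁ + m₂c₂) = 724.51 K.
ΔS₁ = m₁c₁ ln(T_f/T₁) = 304.407 × ln(724.51/902) = -66.7 J/K.
ΔS₂ = m₂c₂ ln(T_f/T₂) = 156.37 × ln(724.51/379) = 101.3 J/K.
ΔS_total = -66.7 + 101.3 = 34.6 J/K.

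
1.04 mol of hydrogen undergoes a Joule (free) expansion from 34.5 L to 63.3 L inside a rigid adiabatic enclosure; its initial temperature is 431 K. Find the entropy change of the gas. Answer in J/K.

For an ideal gas in free expansion Q = 0 and W = 0, so T is unchanged.
Entropy is a state function; using a reversible isothermal path, ΔS_gas = nR ln(V₂/V₁) = 1.04 × 8.314 × ln(63.3/34.5) = 5.25 J/K.

ΔS_gas = 5.25 J/K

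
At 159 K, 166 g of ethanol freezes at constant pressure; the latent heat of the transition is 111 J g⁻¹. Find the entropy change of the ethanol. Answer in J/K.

Heat released by the substance: Q = −mL = −166 × 111 = −18426 J.
At constant T, ΔS = Q_rev/T = −18426 / 159 = -116 J/K.

ΔS = -116 J/K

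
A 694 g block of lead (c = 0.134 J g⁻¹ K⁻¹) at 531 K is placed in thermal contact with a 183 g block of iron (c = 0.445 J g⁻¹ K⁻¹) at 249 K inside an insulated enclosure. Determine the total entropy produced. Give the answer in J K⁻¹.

Energy balance: T_f = (m₁c₁T₁ + m₂c₂T₂)/(m₁c₁ + m₂c₂) = 399.35 K.
ΔS₁ = m₁c₁ ln(T_f/T₁) = 92.996 × ln(399.35/531) = -26.5 J/K.
ΔS₂ = m₂c₂ ln(T_f/T₂) = 81.435 × ln(399.35/249) = 38.47 J/K.
ΔS_total = -26.5 + 38.47 = 12 J/K.

ΔS_total = 12 J/K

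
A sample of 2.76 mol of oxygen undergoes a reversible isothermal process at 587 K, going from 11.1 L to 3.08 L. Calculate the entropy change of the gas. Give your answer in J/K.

For an isothermal ideal gas ΔS_gas = nR ln(V₂/V₁) = 2.76 × 8.314 × ln(3.08/11.1) = -29.4 J/K.

ΔS_gas = -29.4 J/K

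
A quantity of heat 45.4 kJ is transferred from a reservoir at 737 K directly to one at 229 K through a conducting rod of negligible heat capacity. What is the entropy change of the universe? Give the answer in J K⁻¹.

ΔS_total = 137 J/K

ΔS_hot = −Q/T_H = −45400/737 = -61.6 J/K and ΔS_cold = +Q/T_C = 45400/229 = 198.3 J/K.
ΔS_total = -61.6 + 198.3 = 137 J/K, positive as the second law requires.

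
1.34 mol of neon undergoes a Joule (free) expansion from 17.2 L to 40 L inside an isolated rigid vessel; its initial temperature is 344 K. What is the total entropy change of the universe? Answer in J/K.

No heat is exchanged and no work is done, so the ideal-gas temperature stays constant.
Entropy is a state function; using a reversible isothermal path, ΔS_gas = nR ln(V₂/V₁) = 1.34 × 8.314 × ln(40/17.2) = 9.4 J/K.
The insulated surroundings exchange no heat, so ΔS_surr = 0 and ΔS_universe = ΔS_gas.

ΔS_universe = 9.4 J/K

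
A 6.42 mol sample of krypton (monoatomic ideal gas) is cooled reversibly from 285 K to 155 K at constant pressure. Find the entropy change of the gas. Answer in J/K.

At constant pressure, ΔS = nC_p ln(T₂/T₁) with C_p = 5R/2 = 20.79 J mol⁻¹ K⁻¹.
ΔS = 6.42 × 20.79 × ln(155/285) = -81.3 J/K.

ΔS = -81.3 J/K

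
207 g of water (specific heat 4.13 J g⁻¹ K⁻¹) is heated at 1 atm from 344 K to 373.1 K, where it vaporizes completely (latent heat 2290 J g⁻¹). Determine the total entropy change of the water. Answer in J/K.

ΔS = 1340 J/K

Warming step: ΔS₁ = m c ln(T_tr/T_i) = 207 × 4.13 × ln(373.1/344) = 69.42 J/K.
Phase change: ΔS₂ = +mL/T_tr = 207 × 2290 / 373.1 = 1271 J/K.
ΔS_total = (69.42) + (1271) = 1340 J/K.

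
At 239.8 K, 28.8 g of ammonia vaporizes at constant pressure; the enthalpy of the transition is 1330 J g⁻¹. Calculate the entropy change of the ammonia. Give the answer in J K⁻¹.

ΔS = 160 J/K

Heat absorbed by the substance: Q = mL = 28.8 × 1330 = 38304 J.
At constant T, ΔS = Q_rev/T = 38304 / 239.8 = 160 J/K.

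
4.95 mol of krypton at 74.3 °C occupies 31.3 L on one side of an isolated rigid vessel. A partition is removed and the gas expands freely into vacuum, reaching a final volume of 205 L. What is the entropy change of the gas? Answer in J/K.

For an ideal gas in free expansion Q = 0 and W = 0, so T is unchanged.
Entropy is a state function; using a reversible isothermal path, ΔS_gas = nR ln(V₂/V₁) = 4.95 × 8.314 × ln(205/31.3) = 77.3 J/K.

ΔS_gas = 77.3 J/K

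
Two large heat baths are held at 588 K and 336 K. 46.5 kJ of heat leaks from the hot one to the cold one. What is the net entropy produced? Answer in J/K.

ΔS_total = 59.3 J/K

ΔS_hot = −Q/T_H = −46500/588 = -79.08 J/K and ΔS_cold = +Q/T_C = 46500/336 = 138.4 J/K.
ΔS_total = -79.08 + 138.4 = 59.3 J/K, positive as the second law requires.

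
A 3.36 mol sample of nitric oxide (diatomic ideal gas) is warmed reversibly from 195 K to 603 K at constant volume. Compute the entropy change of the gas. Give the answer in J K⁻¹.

ΔS = 78.8 J/K

At constant volume, ΔS = nC_V ln(T₂/T₁) with C_V = 5R/2 = 20.79 J mol⁻¹ K⁻¹.
ΔS = 3.36 × 20.79 × ln(603/195) = 78.8 J/K.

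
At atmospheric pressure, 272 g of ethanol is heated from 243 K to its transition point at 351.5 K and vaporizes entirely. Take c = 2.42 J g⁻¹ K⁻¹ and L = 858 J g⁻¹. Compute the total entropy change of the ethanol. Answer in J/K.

Warming step: ΔS₁ = m c ln(T_tr/T_i) = 272 × 2.42 × ln(351.5/243) = 243 J/K.
Phase change: ΔS₂ = +mL/T_tr = 272 × 858 / 351.5 = 663.9 J/K.
ΔS_total = (243) + (663.9) = 907 J/K.

ΔS = 907 J/K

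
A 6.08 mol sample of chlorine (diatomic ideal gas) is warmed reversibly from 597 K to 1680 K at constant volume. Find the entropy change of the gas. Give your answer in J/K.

ΔS = 131 J/K

At constant volume, ΔS = nC_V ln(T₂/T₁) with C_V = 5R/2 = 20.79 J mol⁻¹ K⁻¹.
ΔS = 6.08 × 20.79 × ln(1680/597) = 131 J/K.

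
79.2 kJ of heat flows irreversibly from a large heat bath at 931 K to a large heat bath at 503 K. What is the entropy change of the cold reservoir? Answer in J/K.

ΔS_cold = 157 J/K

The cold reservoir gains heat Q, so ΔS_cold = +Q/T_C = 79200/503 = 157 J/K.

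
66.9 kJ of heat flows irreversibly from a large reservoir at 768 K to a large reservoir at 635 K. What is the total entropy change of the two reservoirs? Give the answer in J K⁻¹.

ΔS_total = 18.2 J/K

ΔS_hot = −Q/T_H = −66900/768 = -87.109 J/K and ΔS_cold = +Q/T_C = 66900/635 = 105.35 J/K.
ΔS_total = -87.109 + 105.35 = 18.2 J/K, positive as the second law requires.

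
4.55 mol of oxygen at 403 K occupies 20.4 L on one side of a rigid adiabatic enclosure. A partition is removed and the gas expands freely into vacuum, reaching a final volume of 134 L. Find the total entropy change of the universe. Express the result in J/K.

No heat is exchanged and no work is done, so the ideal-gas temperature stays constant.
Entropy is a state function; using a reversible isothermal path, ΔS_gas = nR ln(V₂/V₁) = 4.55 × 8.314 × ln(134/20.4) = 71.2 J/K.
The insulated surroundings exchange no heat, so ΔS_surr = 0 and ΔS_universe = ΔS_gas.

ΔS_universe = 71.2 J/K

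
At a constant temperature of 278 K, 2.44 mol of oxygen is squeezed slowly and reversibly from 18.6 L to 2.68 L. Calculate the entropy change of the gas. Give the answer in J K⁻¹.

ΔS_gas = -39.3 J/K

For an isothermal ideal gas ΔS_gas = nR ln(V₂/V₁) = 2.44 × 8.314 × ln(2.68/18.6) = -39.3 J/K.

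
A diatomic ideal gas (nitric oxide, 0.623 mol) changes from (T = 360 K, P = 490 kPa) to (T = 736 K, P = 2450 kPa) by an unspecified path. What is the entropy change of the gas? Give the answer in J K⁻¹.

ΔS = 4.63 J/K

ΔS = nC_p ln(T₂/T₁) − nR ln(P₂/P₁), with C_p = 7R/2 = 29.1 J mol⁻¹ K⁻¹ for a diatomic ideal gas.
ΔS = 0.623 × [29.1 × ln(736/360) − 8.314 × ln(2450/490)] = 4.63 J/K.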